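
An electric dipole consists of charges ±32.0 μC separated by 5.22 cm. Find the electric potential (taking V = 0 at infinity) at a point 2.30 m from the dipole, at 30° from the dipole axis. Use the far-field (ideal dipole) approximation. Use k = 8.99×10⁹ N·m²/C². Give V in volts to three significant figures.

Dipole moment p = qd = (3.20×10⁻⁵ C)(0.0522 m) = 1.67×10⁻⁶ C·m.
The dipole potential is V = kp cosθ / r².
V = (8.99×10⁹)(1.67×10⁻⁶)·cos30° / (2.30)² = 2458 V.

V ≈ 2460 V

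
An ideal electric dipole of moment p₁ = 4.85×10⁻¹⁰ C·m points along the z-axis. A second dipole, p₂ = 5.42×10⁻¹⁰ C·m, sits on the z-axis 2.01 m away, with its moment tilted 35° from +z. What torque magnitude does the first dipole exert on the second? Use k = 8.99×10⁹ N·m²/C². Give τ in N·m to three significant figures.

The second dipole sits on the axis of the first, so the field there is axial: E₁ = 2kp₁/r³ along +z.
E₁ = 2(8.99×10⁹)(4.85×10⁻¹⁰)/(2.01)³ = 1.074 N/C.
Torque on the second dipole: τ = p₂ E₁ sinθ.
τ = (5.42×10⁻¹⁰)(1.074)·sin35° = 3.338×10⁻¹⁰ N·m.

τ ≈ 3.34×10⁻¹⁰ N·m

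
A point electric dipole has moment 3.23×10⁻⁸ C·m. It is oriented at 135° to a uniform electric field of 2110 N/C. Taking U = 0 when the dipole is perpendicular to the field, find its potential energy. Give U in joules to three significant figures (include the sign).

U ≈ 4.82×10⁻⁵ J

U = −p·E = −pE cosθ.
U = −(3.23×10⁻⁸)(2110)·cos135° = 4.819×10⁻⁵ J.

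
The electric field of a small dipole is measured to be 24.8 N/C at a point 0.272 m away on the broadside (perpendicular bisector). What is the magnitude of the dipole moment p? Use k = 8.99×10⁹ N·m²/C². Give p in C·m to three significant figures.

p ≈ 5.55×10⁻¹¹ C·m

In the equatorial plane E = kp/r³, so p = Er³/(k).
p = (24.8)·(0.272)³ / (8.99×10⁹) = 5.551×10⁻¹¹ C·m.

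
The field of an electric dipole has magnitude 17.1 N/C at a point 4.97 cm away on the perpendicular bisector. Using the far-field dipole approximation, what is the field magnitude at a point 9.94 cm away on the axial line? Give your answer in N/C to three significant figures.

E ≈ 4.28 N/C

Dipole fields scale as 1/r³ in the far field.
The axial field is twice the equatorial field at the same r, so the geometry factor is 2/1.
E₂ = E₁ · (2/1) · (r₁/r₂)³ = 17.1 · 2 · (4.97/9.94)³.
(r₁/r₂)³ = (0.5)³ = 0.125.
E₂ ≈ 4.275 N/C.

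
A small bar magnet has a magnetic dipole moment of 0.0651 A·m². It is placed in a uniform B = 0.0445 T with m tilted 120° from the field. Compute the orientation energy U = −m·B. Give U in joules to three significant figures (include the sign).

U = −m·B = −mB cosθ.
U = −(0.0651)(0.0445)·cos120° = 0.001448 J.

U ≈ 0.00145 J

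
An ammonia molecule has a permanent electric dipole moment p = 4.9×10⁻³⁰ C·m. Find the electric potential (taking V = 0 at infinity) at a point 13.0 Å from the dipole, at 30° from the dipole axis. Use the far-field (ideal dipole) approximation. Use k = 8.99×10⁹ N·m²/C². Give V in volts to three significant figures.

The dipole potential is V = kp cosθ / r².
V = (8.99×10⁹)(4.90×10⁻³⁰)·cos30° / (1.30×10⁻⁹)² = 0.02257 V.

V ≈ 0.0226 V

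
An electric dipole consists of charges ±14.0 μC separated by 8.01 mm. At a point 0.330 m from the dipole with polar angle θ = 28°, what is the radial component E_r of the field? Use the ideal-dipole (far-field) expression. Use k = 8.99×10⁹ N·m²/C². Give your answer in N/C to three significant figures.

Dipole moment p = qd = (1.40×10⁻⁵ C)(0.00801 m) = 1.121×10⁻⁷ C·m.
For a dipole, E_r = (2kp cosθ)/r³.
kp/r³ = (8.99×10⁹)(1.121×10⁻⁷)/(0.330)³ = 2.804×10⁴ N/C.
E_r = 2·2.804×10⁴·cos28° = 4.952×10⁴ N/C.

E_r ≈ 4.95×10⁴ N/C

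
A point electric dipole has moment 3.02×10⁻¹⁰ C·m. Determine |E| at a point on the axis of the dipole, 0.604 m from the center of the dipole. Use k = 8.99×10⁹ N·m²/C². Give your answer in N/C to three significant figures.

On the dipole axis E = 2kp/r³.
E = 2·(8.99×10⁹)(3.02×10⁻¹⁰) / (0.604)³ = 24.64 N/C.

E ≈ 24.6 N/C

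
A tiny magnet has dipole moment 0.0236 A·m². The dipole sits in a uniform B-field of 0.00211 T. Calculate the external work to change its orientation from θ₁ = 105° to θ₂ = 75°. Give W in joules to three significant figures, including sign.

W_ext = ΔU = −mB cosθ₂ + mB cosθ₁ = mB(cosθ₁ − cosθ₂).
W = (0.0236)(0.00211)·(cos105° − cos75°) = (4.980×10⁻⁵)·(-0.5176) = -2.578×10⁻⁵ J.

W ≈ -2.58×10⁻⁵ J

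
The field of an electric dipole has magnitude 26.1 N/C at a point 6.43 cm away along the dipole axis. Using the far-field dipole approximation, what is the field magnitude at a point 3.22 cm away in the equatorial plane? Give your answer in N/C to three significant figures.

Dipole fields scale as 1/r³ in the far field.
The axial field is twice the equatorial field at the same r, so the geometry factor is 1/2.
E₂ = E₁ · (1/2) · (r₁/r₂)³ = 26.1 · 0.5 · (6.43/3.22)³.
(r₁/r₂)³ = (1.997)³ = 7.963.
E₂ ≈ 103.9 N/C.

E ≈ 104 N/C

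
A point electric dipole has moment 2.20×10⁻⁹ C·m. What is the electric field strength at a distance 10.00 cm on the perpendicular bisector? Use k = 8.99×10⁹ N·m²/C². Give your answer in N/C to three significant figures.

E ≈ 1.98×10⁴ N/C

In the equatorial plane E = kp/r³.
E = (8.99×10⁹)(2.20×10⁻⁹) / (0.100)³ = 1.978×10⁴ N/C.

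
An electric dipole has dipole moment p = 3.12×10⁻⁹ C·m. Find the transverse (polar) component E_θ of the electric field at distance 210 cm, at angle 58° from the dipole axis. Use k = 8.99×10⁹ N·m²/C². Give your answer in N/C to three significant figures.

For a dipole, E_θ = (kp sinθ)/r³.
kp/r³ = (8.99×10⁹)(3.12×10⁻⁹)/(2.10)³ = 3.029 N/C.
E_θ = 3.029·sin58° = 2.568 N/C.

E_θ ≈ 2.57 N/C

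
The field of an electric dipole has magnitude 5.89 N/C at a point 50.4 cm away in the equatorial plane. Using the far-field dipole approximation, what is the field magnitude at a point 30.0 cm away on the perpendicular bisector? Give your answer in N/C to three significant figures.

Dipole fields scale as 1/r³ in the far field; the geometry is the same at both points.
E₂ = E₁ · (r₁/r₂)³ = 5.89 · (50.4/30.0)³.
(r₁/r₂)³ = (1.68)³ = 4.742.
E₂ ≈ 27.93 N/C.

E ≈ 27.9 N/C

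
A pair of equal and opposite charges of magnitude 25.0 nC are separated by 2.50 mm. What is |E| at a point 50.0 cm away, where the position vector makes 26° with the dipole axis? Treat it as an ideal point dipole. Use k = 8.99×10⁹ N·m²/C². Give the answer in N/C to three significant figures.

E ≈ 8.32 N/C

Dipole moment p = qd = (2.50×10⁻⁸ C)(0.00250 m) = 6.25×10⁻¹¹ C·m.
At angle θ the dipole field magnitude is E = (kp/r³)·√(1 + 3cos²θ).
kp/r³ = (8.99×10⁹)(6.25×10⁻¹¹) / (0.500)³ = 4.495 N/C.
√(1 + 3cos²26°) = √(1 + 3·0.8078) = √3.4235 ≈ 1.8503.
E ≈ 4.495 × 1.850 = 8.317 N/C.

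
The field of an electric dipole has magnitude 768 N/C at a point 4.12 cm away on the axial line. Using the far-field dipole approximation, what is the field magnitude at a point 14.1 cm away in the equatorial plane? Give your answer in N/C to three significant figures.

E ≈ 9.58 N/C

Dipole fields scale as 1/r³ in the far field.
The axial field is twice the equatorial field at the same r, so the geometry factor is 1/2.
E₂ = E₁ · (1/2) · (r₁/r₂)³ = 768 · 0.5 · (4.12/14.1)³.
(r₁/r₂)³ = (0.2922)³ = 0.02495.
E₂ ≈ 9.580 N/C.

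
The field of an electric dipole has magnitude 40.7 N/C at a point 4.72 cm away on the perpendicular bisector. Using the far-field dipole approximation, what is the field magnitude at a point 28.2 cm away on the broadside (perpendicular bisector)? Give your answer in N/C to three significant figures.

E ≈ 0.191 N/C

Dipole fields scale as 1/r³ in the far field; the geometry is the same at both points.
E₂ = E₁ · (r₁/r₂)³ = 40.7 · (4.72/28.2)³.
(r₁/r₂)³ = (0.1674)³ = 0.004689.
E₂ ≈ 0.1908 N/C.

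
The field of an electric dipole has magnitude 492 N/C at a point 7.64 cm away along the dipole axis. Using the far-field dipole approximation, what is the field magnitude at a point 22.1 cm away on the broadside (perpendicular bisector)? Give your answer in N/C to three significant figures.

Dipole fields scale as 1/r³ in the far field.
The axial field is twice the equatorial field at the same r, so the geometry factor is 1/2.
E₂ = E₁ · (1/2) · (r₁/r₂)³ = 492 · 0.5 · (7.64/22.1)³.
(r₁/r₂)³ = (0.3457)³ = 0.04131.
E₂ ≈ 10.16 N/C.

E ≈ 10.2 N/C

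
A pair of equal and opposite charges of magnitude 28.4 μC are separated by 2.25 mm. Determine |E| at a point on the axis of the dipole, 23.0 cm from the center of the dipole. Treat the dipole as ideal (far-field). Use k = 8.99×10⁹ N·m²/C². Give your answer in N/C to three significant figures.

Dipole moment p = qd = (2.84×10⁻⁵ C)(0.00225 m) = 6.39×10⁻⁸ C·m.
On the dipole axis E = 2kp/r³.
E = 2·(8.99×10⁹)(6.39×10⁻⁸) / (0.230)³ = 9.443×10⁴ N/C.

E ≈ 9.44×10⁴ N/C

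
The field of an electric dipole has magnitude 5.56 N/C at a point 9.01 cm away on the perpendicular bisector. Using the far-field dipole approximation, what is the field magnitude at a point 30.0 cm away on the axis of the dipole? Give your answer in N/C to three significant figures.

E ≈ 0.301 N/C

Dipole fields scale as 1/r³ in the far field.
The axial field is twice the equatorial field at the same r, so the geometry factor is 2/1.
E₂ = E₁ · (2/1) · (r₁/r₂)³ = 5.56 · 2 · (9.01/30.0)³.
(r₁/r₂)³ = (0.3003)³ = 0.02709.
E₂ ≈ 0.3012 N/C.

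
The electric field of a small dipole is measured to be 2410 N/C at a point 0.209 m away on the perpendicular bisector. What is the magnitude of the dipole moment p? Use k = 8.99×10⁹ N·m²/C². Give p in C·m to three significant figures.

In the equatorial plane E = kp/r³, so p = Er³/(k).
p = (2410)·(0.209)³ / (8.99×10⁹) = 2.447×10⁻⁹ C·m.

p ≈ 2.45×10⁻⁹ C·m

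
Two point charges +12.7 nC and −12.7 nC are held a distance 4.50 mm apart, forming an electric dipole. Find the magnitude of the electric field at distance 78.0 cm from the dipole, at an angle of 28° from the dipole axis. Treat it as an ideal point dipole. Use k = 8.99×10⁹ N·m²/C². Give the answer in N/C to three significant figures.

Dipole moment p = qd = (1.27×10⁻⁸ C)(0.00450 m) = 5.715×10⁻¹¹ C·m.
At angle θ the dipole field magnitude is E = (kp/r³)·√(1 + 3cos²θ).
kp/r³ = (8.99×10⁹)(5.715×10⁻¹¹) / (0.780)³ = 1.083 N/C.
√(1 + 3cos²28°) = √(1 + 3·0.7796) = √3.3388 ≈ 1.8272.
E ≈ 1.083 × 1.827 = 1.978 N/C.

E ≈ 1.98 N/C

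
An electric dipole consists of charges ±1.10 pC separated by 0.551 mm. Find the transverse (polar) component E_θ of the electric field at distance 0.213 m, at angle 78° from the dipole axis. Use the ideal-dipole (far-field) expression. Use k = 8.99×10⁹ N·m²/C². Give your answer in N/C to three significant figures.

Dipole moment p = qd = (1.10×10⁻¹² C)(5.51×10⁻⁴ m) = 6.061×10⁻¹⁶ C·m.
For a dipole, E_θ = (kp sinθ)/r³.
kp/r³ = (8.99×10⁹)(6.061×10⁻¹⁶)/(0.213)³ = 5.639×10⁻⁴ N/C.
E_θ = 5.639×10⁻⁴·sin78° = 5.515×10⁻⁴ N/C.

E_θ ≈ 5.52×10⁻⁴ N/C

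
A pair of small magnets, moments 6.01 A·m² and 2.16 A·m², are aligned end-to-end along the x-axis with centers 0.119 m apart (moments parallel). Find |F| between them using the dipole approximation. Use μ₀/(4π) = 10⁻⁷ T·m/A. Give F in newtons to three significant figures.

F ≈ 0.0388 N

On-axis B of dipole 1: B = (μ₀/4π)·2m₁/r³. Force on dipole 2: F = m₂·dB/dr.
dB/dr = −(μ₀/4π)·6m₁/r⁴, so |F| = (μ₀/4π)·6m₁m₂/r⁴.
F = 6(10⁻⁷)(6.01)(2.16)/(0.119)⁴ = 0.03884 N.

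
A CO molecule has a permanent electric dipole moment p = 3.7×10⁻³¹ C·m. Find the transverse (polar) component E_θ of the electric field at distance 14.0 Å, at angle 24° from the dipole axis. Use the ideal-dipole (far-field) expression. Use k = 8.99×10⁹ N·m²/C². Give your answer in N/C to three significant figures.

For a dipole, E_θ = (kp sinθ)/r³.
kp/r³ = (8.99×10⁹)(3.70×10⁻³¹)/(1.40×10⁻⁹)³ = 1.212×10⁶ N/C.
E_θ = 1.212×10⁶·sin24° = 4.930×10⁵ N/C.

E_θ ≈ 4.93×10⁵ N/C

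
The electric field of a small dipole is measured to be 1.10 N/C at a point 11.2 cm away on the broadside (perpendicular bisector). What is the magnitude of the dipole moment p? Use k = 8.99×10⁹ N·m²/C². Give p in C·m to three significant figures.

In the equatorial plane E = kp/r³, so p = Er³/(k).
p = (1.10)·(0.112)³ / (8.99×10⁹) = 1.719×10⁻¹³ C·m.

p ≈ 1.72×10⁻¹³ C·m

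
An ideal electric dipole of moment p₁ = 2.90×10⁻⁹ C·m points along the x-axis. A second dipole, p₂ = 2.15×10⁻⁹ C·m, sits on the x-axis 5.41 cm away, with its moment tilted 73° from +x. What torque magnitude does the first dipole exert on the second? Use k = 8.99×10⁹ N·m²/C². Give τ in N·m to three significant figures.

The second dipole sits on the axis of the first, so the field there is axial: E₁ = 2kp₁/r³ along +x.
E₁ = 2(8.99×10⁹)(2.90×10⁻⁹)/(0.0541)³ = 3.293×10⁵ N/C.
Torque on the second dipole: τ = p₂ E₁ sinθ.
τ = (2.15×10⁻⁹)(3.293×10⁵)·sin73° = 6.771×10⁻⁴ N·m.

τ ≈ 6.77×10⁻⁴ N·m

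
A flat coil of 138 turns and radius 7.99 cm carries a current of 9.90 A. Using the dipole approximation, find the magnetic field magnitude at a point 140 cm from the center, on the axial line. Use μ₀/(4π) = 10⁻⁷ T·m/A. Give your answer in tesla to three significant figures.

B ≈ 2.00×10⁻⁶ T

m = NIA = NIπa² = 138·(9.90)·π·(0.0799)² = 27.4 A·m².
On axis B = (μ₀/4π)·2m/r³.
B = 2·(10⁻⁷)·(27.4) / (1.40)³ = 1.997×10⁻⁶ T.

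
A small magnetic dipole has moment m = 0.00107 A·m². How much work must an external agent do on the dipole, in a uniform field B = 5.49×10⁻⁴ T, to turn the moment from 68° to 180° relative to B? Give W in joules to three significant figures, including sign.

W_ext = ΔU = −mB cosθ₂ + mB cosθ₁ = mB(cosθ₁ − cosθ₂).
W = (0.00107)(5.49×10⁻⁴)·(cos68° − cos180°) = (5.874×10⁻⁷)·(+1.3746) = 8.075×10⁻⁷ J.

W ≈ 8.07×10⁻⁷ J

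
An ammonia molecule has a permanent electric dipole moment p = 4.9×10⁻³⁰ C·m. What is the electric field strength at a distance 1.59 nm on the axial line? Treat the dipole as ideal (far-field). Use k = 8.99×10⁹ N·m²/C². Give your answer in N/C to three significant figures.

E ≈ 2.19×10⁷ N/C

On the dipole axis E = 2kp/r³.
E = 2·(8.99×10⁹)(4.90×10⁻³⁰) / (1.59×10⁻⁹)³ = 2.192×10⁷ N/C.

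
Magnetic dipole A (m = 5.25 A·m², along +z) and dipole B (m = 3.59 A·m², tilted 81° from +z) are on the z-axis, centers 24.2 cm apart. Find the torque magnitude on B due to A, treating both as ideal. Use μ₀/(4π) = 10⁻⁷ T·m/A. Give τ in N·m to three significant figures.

τ ≈ 2.63×10⁻⁴ N·m

Dipole B is on the axis of dipole A, so B₁ there is axial: B₁ = (μ₀/4π)·2m₁/r³ along +z.
B₁ = 2(10⁻⁷)(5.25)/(0.242)³ = 7.409×10⁻⁵ T.
τ = m₂ B₁ sinθ.
τ = (3.59)(7.409×10⁻⁵)·sin81° = 2.627×10⁻⁴ N·m.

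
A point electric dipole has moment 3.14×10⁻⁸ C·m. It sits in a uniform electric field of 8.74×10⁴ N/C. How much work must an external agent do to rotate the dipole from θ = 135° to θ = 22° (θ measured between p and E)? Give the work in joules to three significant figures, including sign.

W ≈ -0.00449 J

W_ext = ΔU = U(θ₂) − U(θ₁) = −pE cosθ₂ − (−pE cosθ₁) = pE(cosθ₁ − cosθ₂).
W = (3.14×10⁻⁸)(8.74×10⁴)·(cos135° − cos22°) = (0.002744)·(-1.6343) = -0.004485 J.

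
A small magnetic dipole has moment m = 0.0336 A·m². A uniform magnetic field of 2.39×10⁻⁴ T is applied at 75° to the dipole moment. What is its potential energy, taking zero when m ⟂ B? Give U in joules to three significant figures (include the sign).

U ≈ -2.08×10⁻⁶ J

U = −m·B = −mB cosθ.
U = −(0.0336)(2.39×10⁻⁴)·cos75° = -2.078×10⁻⁶ J.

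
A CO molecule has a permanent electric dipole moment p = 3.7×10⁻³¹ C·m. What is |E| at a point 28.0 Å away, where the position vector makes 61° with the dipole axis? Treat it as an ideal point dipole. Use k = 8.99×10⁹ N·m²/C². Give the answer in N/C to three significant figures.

At angle θ the dipole field magnitude is E = (kp/r³)·√(1 + 3cos²θ).
kp/r³ = (8.99×10⁹)(3.70×10⁻³¹) / (2.80×10⁻⁹)³ = 1.515×10⁵ N/C.
√(1 + 3cos²61°) = √(1 + 3·0.2350) = √1.7051 ≈ 1.3058.
E ≈ 1.515×10⁵ × 1.306 = 1.979×10⁵ N/C.

E ≈ 1.98×10⁵ N/C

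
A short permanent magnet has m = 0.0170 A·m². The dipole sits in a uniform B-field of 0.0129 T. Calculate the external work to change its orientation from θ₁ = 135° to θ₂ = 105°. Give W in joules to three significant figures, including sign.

W_ext = ΔU = −mB cosθ₂ + mB cosθ₁ = mB(cosθ₁ − cosθ₂).
W = (0.0170)(0.0129)·(cos135° − cos105°) = (2.193×10⁻⁴)·(-0.4483) = -9.831×10⁻⁵ J.

W ≈ -9.83×10⁻⁵ J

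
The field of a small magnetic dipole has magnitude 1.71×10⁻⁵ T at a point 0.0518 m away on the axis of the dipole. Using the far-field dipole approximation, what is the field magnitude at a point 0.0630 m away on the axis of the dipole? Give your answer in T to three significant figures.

B ≈ 9.51×10⁻⁶ T

Dipole fields scale as 1/r³ in the far field; the geometry is the same at both points.
B₂ = B₁ · (r₁/r₂)³ = 1.71×10⁻⁵ · (0.0518/0.0630)³.
(r₁/r₂)³ = (0.8222)³ = 0.5559.
B₂ ≈ 9.505×10⁻⁶ T.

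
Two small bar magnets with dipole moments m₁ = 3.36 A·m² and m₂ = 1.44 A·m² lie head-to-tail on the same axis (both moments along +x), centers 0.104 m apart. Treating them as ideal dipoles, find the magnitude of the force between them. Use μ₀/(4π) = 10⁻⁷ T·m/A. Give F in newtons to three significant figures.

F ≈ 0.0248 N

On-axis B of dipole 1: B = (μ₀/4π)·2m₁/r³. Force on dipole 2: F = m₂·dB/dr.
dB/dr = −(μ₀/4π)·6m₁/r⁴, so |F| = (μ₀/4π)·6m₁m₂/r⁴.
F = 6(10⁻⁷)(3.36)(1.44)/(0.104)⁴ = 0.02482 N.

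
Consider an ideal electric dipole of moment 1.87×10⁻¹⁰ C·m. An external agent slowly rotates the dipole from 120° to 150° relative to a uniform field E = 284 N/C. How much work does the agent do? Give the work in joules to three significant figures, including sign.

W ≈ 1.94×10⁻⁸ J

W_ext = ΔU = U(θ₂) − U(θ₁) = −pE cosθ₂ − (−pE cosθ₁) = pE(cosθ₁ − cosθ₂).
W = (1.87×10⁻¹⁰)(284)·(cos120° − cos150°) = (5.311×10⁻⁸)·(+0.3660) = 1.944×10⁻⁸ J.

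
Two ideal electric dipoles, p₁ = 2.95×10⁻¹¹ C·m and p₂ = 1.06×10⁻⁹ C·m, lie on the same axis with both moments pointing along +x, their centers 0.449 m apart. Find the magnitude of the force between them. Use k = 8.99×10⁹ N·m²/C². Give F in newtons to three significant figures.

F ≈ 4.15×10⁻⁸ N

On-axis field of dipole 1 at distance r: E = 2kp₁/r³. Force on dipole 2 is F = p₂·dE/dr (gradient along axis).
dE/dr = −6kp₁/r⁴, so |F| = 6kp₁p₂/r⁴ (attractive for aligned moments).
F = 6(8.99×10⁹)(2.95×10⁻¹¹)(1.06×10⁻⁹)/(0.449)⁴ = 4.150×10⁻⁸ N.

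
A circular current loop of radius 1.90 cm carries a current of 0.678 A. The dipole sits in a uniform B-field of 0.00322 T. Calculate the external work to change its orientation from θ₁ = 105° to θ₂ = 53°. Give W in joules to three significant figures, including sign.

W ≈ -2.13×10⁻⁶ J

Magnetic moment m = IA = Iπa² = (0.678)·π·(0.0190)² = 7.689×10⁻⁴ A·m².
W_ext = ΔU = −mB cosθ₂ + mB cosθ₁ = mB(cosθ₁ − cosθ₂).
W = (7.689×10⁻⁴)(0.00322)·(cos105° − cos53°) = (2.476×10⁻⁶)·(-0.8606) = -2.131×10⁻⁶ J.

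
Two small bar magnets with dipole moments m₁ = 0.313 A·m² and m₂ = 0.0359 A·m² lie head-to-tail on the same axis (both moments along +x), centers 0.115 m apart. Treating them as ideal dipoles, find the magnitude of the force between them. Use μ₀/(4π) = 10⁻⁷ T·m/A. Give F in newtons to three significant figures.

On-axis B of dipole 1: B = (μ₀/4π)·2m₁/r³. Force on dipole 2: F = m₂·dB/dr.
dB/dr = −(μ₀/4π)·6m₁/r⁴, so |F| = (μ₀/4π)·6m₁m₂/r⁴.
F = 6(10⁻⁷)(0.313)(0.0359)/(0.115)⁴ = 3.855×10⁻⁵ N.

F ≈ 3.85×10⁻⁵ N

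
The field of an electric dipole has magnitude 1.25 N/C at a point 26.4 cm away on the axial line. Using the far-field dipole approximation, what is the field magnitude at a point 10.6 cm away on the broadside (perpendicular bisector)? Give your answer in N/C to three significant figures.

E ≈ 9.66 N/C

Dipole fields scale as 1/r³ in the far field.
The axial field is twice the equatorial field at the same r, so the geometry factor is 1/2.
E₂ = E₁ · (1/2) · (r₁/r₂)³ = 1.25 · 0.5 · (26.4/10.6)³.
(r₁/r₂)³ = (2.491)³ = 15.45.
E₂ ≈ 9.655 N/C.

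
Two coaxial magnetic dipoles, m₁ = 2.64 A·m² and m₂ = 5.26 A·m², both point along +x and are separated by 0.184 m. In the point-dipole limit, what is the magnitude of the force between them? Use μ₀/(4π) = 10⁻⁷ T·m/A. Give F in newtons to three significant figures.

On-axis B of dipole 1: B = (μ₀/4π)·2m₁/r³. Force on dipole 2: F = m₂·dB/dr.
dB/dr = −(μ₀/4π)·6m₁/r⁴, so |F| = (μ₀/4π)·6m₁m₂/r⁴.
F = 6(10⁻⁷)(2.64)(5.26)/(0.184)⁴ = 0.007269 N.

F ≈ 0.00727 N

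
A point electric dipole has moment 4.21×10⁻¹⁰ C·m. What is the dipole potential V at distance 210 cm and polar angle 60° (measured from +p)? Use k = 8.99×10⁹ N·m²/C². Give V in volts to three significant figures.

The dipole potential is V = kp cosθ / r².
V = (8.99×10⁹)(4.21×10⁻¹⁰)·cos60° / (2.10)² = 0.4291 V.

V ≈ 0.429 V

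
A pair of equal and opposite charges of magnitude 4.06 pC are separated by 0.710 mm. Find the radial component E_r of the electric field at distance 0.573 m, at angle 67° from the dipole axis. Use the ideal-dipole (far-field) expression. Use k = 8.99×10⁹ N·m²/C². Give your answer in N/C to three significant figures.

Dipole moment p = qd = (4.06×10⁻¹² C)(7.10×10⁻⁴ m) = 2.883×10⁻¹⁵ C·m.
For a dipole, E_r = (2kp cosθ)/r³.
kp/r³ = (8.99×10⁹)(2.883×10⁻¹⁵)/(0.573)³ = 1.378×10⁻⁴ N/C.
E_r = 2·1.378×10⁻⁴·cos67° = 1.077×10⁻⁴ N/C.

E_r ≈ 1.08×10⁻⁴ N/C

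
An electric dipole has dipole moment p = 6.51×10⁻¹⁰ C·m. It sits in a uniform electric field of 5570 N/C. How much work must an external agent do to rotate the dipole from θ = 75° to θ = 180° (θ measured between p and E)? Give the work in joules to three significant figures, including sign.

W_ext = ΔU = U(θ₂) − U(θ₁) = −pE cosθ₂ − (−pE cosθ₁) = pE(cosθ₁ − cosθ₂).
W = (6.51×10⁻¹⁰)(5570)·(cos75° − cos180°) = (3.626×10⁻⁶)·(+1.2588) = 4.565×10⁻⁶ J.

W ≈ 4.56×10⁻⁶ J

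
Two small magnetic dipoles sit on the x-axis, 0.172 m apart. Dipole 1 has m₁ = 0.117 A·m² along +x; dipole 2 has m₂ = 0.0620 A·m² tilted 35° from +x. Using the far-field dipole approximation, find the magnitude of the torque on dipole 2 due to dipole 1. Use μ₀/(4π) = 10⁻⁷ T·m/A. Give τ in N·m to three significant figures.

Dipole B is on the axis of dipole A, so B₁ there is axial: B₁ = (μ₀/4π)·2m₁/r³ along +x.
B₁ = 2(10⁻⁷)(0.117)/(0.172)³ = 4.599×10⁻⁶ T.
τ = m₂ B₁ sinθ.
τ = (0.0620)(4.599×10⁻⁶)·sin35° = 1.635×10⁻⁷ N·m.

τ ≈ 1.64×10⁻⁷ N·m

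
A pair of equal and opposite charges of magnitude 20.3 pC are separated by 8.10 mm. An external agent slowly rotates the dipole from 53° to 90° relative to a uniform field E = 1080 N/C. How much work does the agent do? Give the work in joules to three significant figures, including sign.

W ≈ 1.07×10⁻¹⁰ J

Dipole moment p = qd = (2.03×10⁻¹¹ C)(0.00810 m) = 1.644×10⁻¹³ C·m.
W_ext = ΔU = U(θ₂) − U(θ₁) = −pE cosθ₂ − (−pE cosθ₁) = pE(cosθ₁ − cosθ₂).
W = (1.644×10⁻¹³)(1080)·(cos53° − cos90°) = (1.776×10⁻¹⁰)·(+0.6018) = 1.069×10⁻¹⁰ J.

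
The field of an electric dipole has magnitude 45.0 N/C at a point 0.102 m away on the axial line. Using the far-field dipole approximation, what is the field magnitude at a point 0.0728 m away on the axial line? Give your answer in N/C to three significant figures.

E ≈ 124 N/C

Dipole fields scale as 1/r³ in the far field; the geometry is the same at both points.
E₂ = E₁ · (r₁/r₂)³ = 45.0 · (0.102/0.0728)³.
(r₁/r₂)³ = (1.401)³ = 2.75.
E₂ ≈ 123.8 N/C.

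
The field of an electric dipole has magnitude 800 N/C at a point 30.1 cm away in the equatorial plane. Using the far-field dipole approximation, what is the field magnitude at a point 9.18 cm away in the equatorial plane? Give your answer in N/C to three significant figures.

Dipole fields scale as 1/r³ in the far field; the geometry is the same at both points.
E₂ = E₁ · (r₁/r₂)³ = 800 · (30.1/9.18)³.
(r₁/r₂)³ = (3.279)³ = 35.25.
E₂ ≈ 2.820×10⁴ N/C.

E ≈ 2.82×10⁴ N/C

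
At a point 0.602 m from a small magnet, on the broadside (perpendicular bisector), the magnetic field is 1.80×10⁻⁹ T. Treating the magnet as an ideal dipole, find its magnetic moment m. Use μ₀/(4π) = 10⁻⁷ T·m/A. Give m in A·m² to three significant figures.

m ≈ 0.00393 A·m²

In the equatorial plane B = (μ₀/4π)·m/r³, so m = Br³·4π/(μ₀).
m = (1.80×10⁻⁹)·(0.602)³ / (10⁻⁷) = 0.003927 A·m².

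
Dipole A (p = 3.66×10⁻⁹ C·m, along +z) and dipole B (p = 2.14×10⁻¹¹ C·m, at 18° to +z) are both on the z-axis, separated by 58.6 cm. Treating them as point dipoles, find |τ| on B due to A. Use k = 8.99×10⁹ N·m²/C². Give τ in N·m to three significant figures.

τ ≈ 2.16×10⁻⁹ N·m

The second dipole sits on the axis of the first, so the field there is axial: E₁ = 2kp₁/r³ along +z.
E₁ = 2(8.99×10⁹)(3.66×10⁻⁹)/(0.586)³ = 327.0 N/C.
Torque on the second dipole: τ = p₂ E₁ sinθ.
τ = (2.14×10⁻¹¹)(327.0)·sin18° = 2.163×10⁻⁹ N·m.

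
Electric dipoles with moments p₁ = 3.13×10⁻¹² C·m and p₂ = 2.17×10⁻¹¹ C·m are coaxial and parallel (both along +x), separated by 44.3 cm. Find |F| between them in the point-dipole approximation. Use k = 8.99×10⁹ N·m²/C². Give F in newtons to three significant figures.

On-axis field of dipole 1 at distance r: E = 2kp₁/r³. Force on dipole 2 is F = p₂·dE/dr (gradient along axis).
dE/dr = −6kp₁/r⁴, so |F| = 6kp₁p₂/r⁴ (attractive for aligned moments).
F = 6(8.99×10⁹)(3.13×10⁻¹²)(2.17×10⁻¹¹)/(0.443)⁴ = 9.513×10⁻¹¹ N.

F ≈ 9.51×10⁻¹¹ N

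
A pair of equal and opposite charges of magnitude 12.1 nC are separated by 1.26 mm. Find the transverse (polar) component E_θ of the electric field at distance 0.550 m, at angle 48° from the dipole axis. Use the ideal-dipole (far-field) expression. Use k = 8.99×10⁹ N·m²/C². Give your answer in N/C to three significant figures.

Dipole moment p = qd = (1.21×10⁻⁸ C)(0.00126 m) = 1.525×10⁻¹¹ C·m.
For a dipole, E_θ = (kp sinθ)/r³.
kp/r³ = (8.99×10⁹)(1.525×10⁻¹¹)/(0.550)³ = 0.8240 N/C.
E_θ = 0.8240·sin48° = 0.6124 N/C.

E_θ ≈ 0.612 N/C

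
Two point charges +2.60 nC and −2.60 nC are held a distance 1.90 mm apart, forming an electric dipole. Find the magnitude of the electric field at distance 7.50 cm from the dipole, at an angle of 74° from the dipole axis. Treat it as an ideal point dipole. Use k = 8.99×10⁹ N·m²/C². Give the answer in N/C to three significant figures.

E ≈ 117 N/C

Dipole moment p = qd = (2.60×10⁻⁹ C)(0.00190 m) = 4.94×10⁻¹² C·m.
At angle θ the dipole field magnitude is E = (kp/r³)·√(1 + 3cos²θ).
kp/r³ = (8.99×10⁹)(4.94×10⁻¹²) / (0.0750)³ = 105.3 N/C.
√(1 + 3cos²74°) = √(1 + 3·0.0760) = √1.2279 ≈ 1.1081.
E ≈ 105.3 × 1.108 = 116.7 N/C.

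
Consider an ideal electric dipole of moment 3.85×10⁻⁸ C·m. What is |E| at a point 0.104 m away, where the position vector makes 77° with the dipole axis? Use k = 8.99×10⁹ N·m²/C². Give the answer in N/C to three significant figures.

At angle θ the dipole field magnitude is E = (kp/r³)·√(1 + 3cos²θ).
kp/r³ = (8.99×10⁹)(3.85×10⁻⁸) / (0.104)³ = 3.077×10⁵ N/C.
√(1 + 3cos²77°) = √(1 + 3·0.0506) = √1.1518 ≈ 1.0732.
E ≈ 3.077×10⁵ × 1.073 = 3.302×10⁵ N/C.

E ≈ 3.30×10⁵ N/C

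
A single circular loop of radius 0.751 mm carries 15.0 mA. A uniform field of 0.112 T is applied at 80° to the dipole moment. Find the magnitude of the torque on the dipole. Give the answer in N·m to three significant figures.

Magnetic moment m = IA = Iπa² = (0.0150)·π·(7.51×10⁻⁴)² = 2.658×10⁻⁸ A·m².
Torque on a magnetic dipole: τ = mB sinθ.
τ = (2.658×10⁻⁸)(0.112)·sin80° = 2.932×10⁻⁹ N·m.

τ ≈ 2.93×10⁻⁹ N·m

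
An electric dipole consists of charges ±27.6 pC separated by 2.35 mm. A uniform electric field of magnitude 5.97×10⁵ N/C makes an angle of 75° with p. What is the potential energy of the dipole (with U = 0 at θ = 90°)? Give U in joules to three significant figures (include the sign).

U ≈ -1.00×10⁻⁸ J

Dipole moment p = qd = (2.76×10⁻¹¹ C)(0.00235 m) = 6.486×10⁻¹⁴ C·m.
U = −p·E = −pE cosθ.
U = −(6.486×10⁻¹⁴)(5.97×10⁵)·cos75° = -1.002×10⁻⁸ J.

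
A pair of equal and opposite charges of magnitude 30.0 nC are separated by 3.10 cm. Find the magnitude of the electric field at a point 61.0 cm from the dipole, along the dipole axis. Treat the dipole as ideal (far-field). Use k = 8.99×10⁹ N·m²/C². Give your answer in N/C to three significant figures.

E ≈ 73.7 N/C

Dipole moment p = qd = (3.00×10⁻⁸ C)(0.0310 m) = 9.30×10⁻¹⁰ C·m.
On the dipole axis E = 2kp/r³.
E = 2·(8.99×10⁹)(9.30×10⁻¹⁰) / (0.610)³ = 73.67 N/C.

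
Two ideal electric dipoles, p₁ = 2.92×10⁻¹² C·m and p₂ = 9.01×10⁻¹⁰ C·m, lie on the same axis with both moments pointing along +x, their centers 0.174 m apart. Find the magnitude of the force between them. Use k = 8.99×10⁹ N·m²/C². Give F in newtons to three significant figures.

F ≈ 1.55×10⁻⁷ N

On-axis field of dipole 1 at distance r: E = 2kp₁/r³. Force on dipole 2 is F = p₂·dE/dr (gradient along axis).
dE/dr = −6kp₁/r⁴, so |F| = 6kp₁p₂/r⁴ (attractive for aligned moments).
F = 6(8.99×10⁹)(2.92×10⁻¹²)(9.01×10⁻¹⁰)/(0.174)⁴ = 1.548×10⁻⁷ N.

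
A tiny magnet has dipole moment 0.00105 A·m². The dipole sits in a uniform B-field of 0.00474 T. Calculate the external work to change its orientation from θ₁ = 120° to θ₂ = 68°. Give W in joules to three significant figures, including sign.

W_ext = ΔU = −mB cosθ₂ + mB cosθ₁ = mB(cosθ₁ − cosθ₂).
W = (0.00105)(0.00474)·(cos120° − cos68°) = (4.977×10⁻⁶)·(-0.8746) = -4.353×10⁻⁶ J.

W ≈ -4.35×10⁻⁶ J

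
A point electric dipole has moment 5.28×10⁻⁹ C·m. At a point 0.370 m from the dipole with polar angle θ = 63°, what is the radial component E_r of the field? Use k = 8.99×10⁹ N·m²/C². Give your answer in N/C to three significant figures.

For a dipole, E_r = (2kp cosθ)/r³.
kp/r³ = (8.99×10⁹)(5.28×10⁻⁹)/(0.370)³ = 937.1 N/C.
E_r = 2·937.1·cos63° = 850.9 N/C.

E_r ≈ 851 N/C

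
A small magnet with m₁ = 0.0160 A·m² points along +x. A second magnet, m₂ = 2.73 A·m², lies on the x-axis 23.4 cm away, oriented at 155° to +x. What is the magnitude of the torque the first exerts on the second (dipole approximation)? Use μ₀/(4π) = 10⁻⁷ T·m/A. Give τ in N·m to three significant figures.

Dipole B is on the axis of dipole A, so B₁ there is axial: B₁ = (μ₀/4π)·2m₁/r³ along +x.
B₁ = 2(10⁻⁷)(0.0160)/(0.234)³ = 2.497×10⁻⁷ T.
τ = m₂ B₁ sinθ.
τ = (2.73)(2.497×10⁻⁷)·sin155° = 2.881×10⁻⁷ N·m.

τ ≈ 2.88×10⁻⁷ N·m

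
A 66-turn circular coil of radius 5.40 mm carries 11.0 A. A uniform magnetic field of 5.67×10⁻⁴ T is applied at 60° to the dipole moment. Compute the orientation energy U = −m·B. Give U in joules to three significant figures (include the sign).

m = NIA = NIπa² = 66·(11.0)·π·(0.00540)² = 0.06651 A·m².
U = −m·B = −mB cosθ.
U = −(0.06651)(5.67×10⁻⁴)·cos60° = -1.886×10⁻⁵ J.

U ≈ -1.89×10⁻⁵ J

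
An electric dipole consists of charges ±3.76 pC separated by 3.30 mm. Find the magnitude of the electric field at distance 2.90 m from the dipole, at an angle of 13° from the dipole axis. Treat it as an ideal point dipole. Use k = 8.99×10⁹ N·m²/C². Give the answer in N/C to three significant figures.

E ≈ 8.97×10⁻⁶ N/C

Dipole moment p = qd = (3.76×10⁻¹² C)(0.00330 m) = 1.241×10⁻¹⁴ C·m.
At angle θ the dipole field magnitude is E = (kp/r³)·√(1 + 3cos²θ).
kp/r³ = (8.99×10⁹)(1.241×10⁻¹⁴) / (2.90)³ = 4.574×10⁻⁶ N/C.
√(1 + 3cos²13°) = √(1 + 3·0.9494) = √3.8482 ≈ 1.9617.
E ≈ 4.574×10⁻⁶ × 1.962 = 8.974×10⁻⁶ N/C.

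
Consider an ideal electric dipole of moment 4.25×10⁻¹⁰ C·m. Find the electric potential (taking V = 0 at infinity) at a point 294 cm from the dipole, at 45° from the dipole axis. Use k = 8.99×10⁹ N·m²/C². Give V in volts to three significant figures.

The dipole potential is V = kp cosθ / r².
V = (8.99×10⁹)(4.25×10⁻¹⁰)·cos45° / (2.94)² = 0.3126 V.

V ≈ 0.313 V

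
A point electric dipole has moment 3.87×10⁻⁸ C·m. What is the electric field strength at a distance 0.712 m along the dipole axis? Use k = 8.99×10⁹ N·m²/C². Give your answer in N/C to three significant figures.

On the dipole axis E = 2kp/r³.
E = 2·(8.99×10⁹)(3.87×10⁻⁸) / (0.712)³ = 1928 N/C.

E ≈ 1930 N/C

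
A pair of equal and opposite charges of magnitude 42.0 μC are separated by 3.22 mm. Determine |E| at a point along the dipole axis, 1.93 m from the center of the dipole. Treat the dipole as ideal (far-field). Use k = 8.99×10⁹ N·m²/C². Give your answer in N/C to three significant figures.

E ≈ 338 N/C

Dipole moment p = qd = (4.20×10⁻⁵ C)(0.00322 m) = 1.352×10⁻⁷ C·m.
On the dipole axis E = 2kp/r³.
E = 2·(8.99×10⁹)(1.352×10⁻⁷) / (1.93)³ = 338.1 N/C.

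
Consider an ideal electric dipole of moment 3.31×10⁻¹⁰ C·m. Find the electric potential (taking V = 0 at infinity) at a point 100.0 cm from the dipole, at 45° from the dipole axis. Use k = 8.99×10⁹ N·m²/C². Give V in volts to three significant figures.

The dipole potential is V = kp cosθ / r².
V = (8.99×10⁹)(3.31×10⁻¹⁰)·cos45° / (1.00)² = 2.104 V.

V ≈ 2.10 V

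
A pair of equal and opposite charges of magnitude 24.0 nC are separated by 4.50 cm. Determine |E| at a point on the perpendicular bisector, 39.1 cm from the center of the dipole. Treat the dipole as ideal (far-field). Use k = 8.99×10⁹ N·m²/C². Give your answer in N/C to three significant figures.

E ≈ 162 N/C

Dipole moment p = qd = (2.40×10⁻⁸ C)(0.0450 m) = 1.08×10⁻⁹ C·m.
In the equatorial plane E = kp/r³.
E = (8.99×10⁹)(1.08×10⁻⁹) / (0.391)³ = 162.4 N/C.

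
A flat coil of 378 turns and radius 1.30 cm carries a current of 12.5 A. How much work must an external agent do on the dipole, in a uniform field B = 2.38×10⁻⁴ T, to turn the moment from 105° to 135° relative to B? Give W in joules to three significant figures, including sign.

m = NIA = NIπa² = 378·(12.5)·π·(0.0130)² = 2.509 A·m².
W_ext = ΔU = −mB cosθ₂ + mB cosθ₁ = mB(cosθ₁ − cosθ₂).
W = (2.509)(2.38×10⁻⁴)·(cos105° − cos135°) = (5.971×10⁻⁴)·(+0.4483) = 2.677×10⁻⁴ J.

W ≈ 2.68×10⁻⁴ J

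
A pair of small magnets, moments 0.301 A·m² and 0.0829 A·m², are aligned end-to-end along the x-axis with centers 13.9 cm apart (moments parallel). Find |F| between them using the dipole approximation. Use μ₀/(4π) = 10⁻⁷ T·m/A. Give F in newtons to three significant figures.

On-axis B of dipole 1: B = (μ₀/4π)·2m₁/r³. Force on dipole 2: F = m₂·dB/dr.
dB/dr = −(μ₀/4π)·6m₁/r⁴, so |F| = (μ₀/4π)·6m₁m₂/r⁴.
F = 6(10⁻⁷)(0.301)(0.0829)/(0.139)⁴ = 4.011×10⁻⁵ N.

F ≈ 4.01×10⁻⁵ N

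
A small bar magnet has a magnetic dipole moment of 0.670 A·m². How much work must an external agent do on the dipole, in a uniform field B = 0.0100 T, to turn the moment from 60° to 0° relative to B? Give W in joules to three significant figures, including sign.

W ≈ -0.00335 J

W_ext = ΔU = −mB cosθ₂ + mB cosθ₁ = mB(cosθ₁ − cosθ₂).
W = (0.670)(0.0100)·(cos60° − cos0°) = (0.006700)·(-0.5000) = -0.003350 J.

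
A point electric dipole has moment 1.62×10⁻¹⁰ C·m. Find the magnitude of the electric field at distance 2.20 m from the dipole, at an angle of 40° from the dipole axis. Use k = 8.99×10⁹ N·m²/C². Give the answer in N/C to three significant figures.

E ≈ 0.227 N/C

At angle θ the dipole field magnitude is E = (kp/r³)·√(1 + 3cos²θ).
kp/r³ = (8.99×10⁹)(1.62×10⁻¹⁰) / (2.20)³ = 0.1368 N/C.
√(1 + 3cos²40°) = √(1 + 3·0.5868) = √2.7605 ≈ 1.6615.
E ≈ 0.1368 × 1.661 = 0.2272 N/C.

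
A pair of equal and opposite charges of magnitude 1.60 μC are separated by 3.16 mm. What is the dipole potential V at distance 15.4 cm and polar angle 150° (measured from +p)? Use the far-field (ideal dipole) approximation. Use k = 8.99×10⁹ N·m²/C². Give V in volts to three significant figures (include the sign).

V ≈ -1660 V

Dipole moment p = qd = (1.60×10⁻⁶ C)(0.00316 m) = 5.056×10⁻⁹ C·m.
The dipole potential is V = kp cosθ / r².
V = (8.99×10⁹)(5.056×10⁻⁹)·cos150° / (0.154)² = -1660 V.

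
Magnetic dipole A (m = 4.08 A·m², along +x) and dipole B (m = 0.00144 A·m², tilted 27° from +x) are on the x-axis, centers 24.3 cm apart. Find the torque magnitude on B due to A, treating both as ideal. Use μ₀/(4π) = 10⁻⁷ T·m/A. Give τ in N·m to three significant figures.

Dipole B is on the axis of dipole A, so B₁ there is axial: B₁ = (μ₀/4π)·2m₁/r³ along +x.
B₁ = 2(10⁻⁷)(4.08)/(0.243)³ = 5.687×10⁻⁵ T.
τ = m₂ B₁ sinθ.
τ = (0.00144)(5.687×10⁻⁵)·sin27° = 3.718×10⁻⁸ N·m.

τ ≈ 3.72×10⁻⁸ N·m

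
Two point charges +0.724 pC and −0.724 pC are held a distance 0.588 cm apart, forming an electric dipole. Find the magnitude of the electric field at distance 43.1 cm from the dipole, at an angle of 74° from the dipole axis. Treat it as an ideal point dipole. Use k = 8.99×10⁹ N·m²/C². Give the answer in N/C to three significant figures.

E ≈ 5.30×10⁻⁴ N/C

Dipole moment p = qd = (7.24×10⁻¹³ C)(0.00588 m) = 4.257×10⁻¹⁵ C·m.
At angle θ the dipole field magnitude is E = (kp/r³)·√(1 + 3cos²θ).
kp/r³ = (8.99×10⁹)(4.257×10⁻¹⁵) / (0.431)³ = 4.780×10⁻⁴ N/C.
√(1 + 3cos²74°) = √(1 + 3·0.0760) = √1.2279 ≈ 1.1081.
E ≈ 4.780×10⁻⁴ × 1.108 = 5.297×10⁻⁴ N/C.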